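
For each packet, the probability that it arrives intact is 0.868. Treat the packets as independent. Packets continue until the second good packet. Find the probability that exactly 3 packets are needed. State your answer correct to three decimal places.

0.199

Y = trial on which the second success occurs; negative binomial, r=2, p=0.868.
P(Y=3) = C(2,1) · p^2 · (1−p)^1
= 2 · 0.75342 · 0.132 = 0.19890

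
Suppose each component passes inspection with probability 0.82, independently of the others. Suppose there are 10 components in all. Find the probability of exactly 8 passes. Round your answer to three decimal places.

X ~ Binomial(n=10, p=0.82).
P(X=8) = C(10,8) · p^8 · (1−p)^2
= 45 · 0.20441 · 0.0324 = 0.29804

0.298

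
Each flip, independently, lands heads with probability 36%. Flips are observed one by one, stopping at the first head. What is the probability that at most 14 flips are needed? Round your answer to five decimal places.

0.99807

Y = number of flips to the first success; geometric, p = 0.36.
P(Y ≤ 14) = 1 − (1−p)^14 = 1 − 0.0019343 = 0.9980657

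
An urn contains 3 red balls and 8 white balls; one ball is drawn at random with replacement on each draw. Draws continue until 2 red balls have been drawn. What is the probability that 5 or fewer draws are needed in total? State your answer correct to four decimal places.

0.4150

Finishing within 5 draws ⇔ at least 2 successes in the first 5. With X ~ Binomial(5, 0.272727), P(Y ≤ 5) = 1 − P(X ≤ 1).
  k=0: C(5,0)·0.272727^0·0.727273^5 = 0.203463
  k=1: C(5,1)·0.272727^1·0.727273^4 = 0.381494
1 − 0.584958 = 0.415042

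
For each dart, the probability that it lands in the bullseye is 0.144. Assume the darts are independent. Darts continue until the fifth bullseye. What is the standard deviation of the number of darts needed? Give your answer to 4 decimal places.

Y = total darts until the fifth success; negative binomial with r=5, p=0.144.
SD(Y) = √[r(1−p)/p²] = √(206.404321) = 14.366778

14.3668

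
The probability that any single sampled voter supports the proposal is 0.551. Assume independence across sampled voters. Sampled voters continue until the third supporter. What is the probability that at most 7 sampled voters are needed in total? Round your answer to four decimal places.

Finishing within 7 sampled voters ⇔ at least 3 successes in the first 7. With X ~ Binomial(7, 0.551), P(Y ≤ 7) = 1 − P(X ≤ 2).
  k=0: C(7,0)·0.551^0·0.449^7 = 0.003679
  k=1: C(7,1)·0.551^1·0.449^6 = 0.031603
  k=2: C(7,2)·0.551^2·0.449^5 = 0.116347
1 − 0.151629 = 0.848371

0.8484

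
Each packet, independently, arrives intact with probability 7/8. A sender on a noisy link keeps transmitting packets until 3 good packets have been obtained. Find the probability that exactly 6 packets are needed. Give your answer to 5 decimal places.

0.01308

Y = trial on which the third success occurs; negative binomial, r=3, p=0.875.
P(Y=6) = C(5,2) · p^3 · (1−p)^3
= 10 · 0.66992 · 0.0019531 = 0.0130844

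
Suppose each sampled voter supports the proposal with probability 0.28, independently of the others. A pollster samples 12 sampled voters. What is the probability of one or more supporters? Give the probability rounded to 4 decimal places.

P(at least one) = 1 − P(none) = 1 − (1 − 0.28)^12
= 1 − 0.019408 = 0.980592

0.9806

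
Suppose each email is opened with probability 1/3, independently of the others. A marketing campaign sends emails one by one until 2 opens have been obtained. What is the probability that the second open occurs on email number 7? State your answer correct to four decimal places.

0.0878

Y = trial on which the second success occurs; negative binomial, r=2, p=0.333333.
P(Y=7) = C(6,1) · p^2 · (1−p)^5
= 6 · 0.11111 · 0.13169 = 0.087791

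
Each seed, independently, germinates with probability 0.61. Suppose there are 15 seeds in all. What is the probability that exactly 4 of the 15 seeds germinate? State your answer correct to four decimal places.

X ~ Binomial(n=15, p=0.61).
P(X=4) = C(15,4) · p^4 · (1−p)^11
= 1365 · 0.13846 · 3.1748e-05 = 0.006000

0.0060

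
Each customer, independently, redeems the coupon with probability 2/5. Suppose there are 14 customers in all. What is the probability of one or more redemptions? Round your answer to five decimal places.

0.99922

P(at least one) = 1 − P(none) = 1 − (1 − 0.40)^14
= 1 − 0.0007836 = 0.9992164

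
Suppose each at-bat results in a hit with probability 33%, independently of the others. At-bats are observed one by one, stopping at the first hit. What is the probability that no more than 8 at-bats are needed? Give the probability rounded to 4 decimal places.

Y = number of at-bats to the first success; geometric, p = 0.33.
P(Y ≤ 8) = 1 − (1−p)^8 = 1 − 0.040607 = 0.959393

0.9594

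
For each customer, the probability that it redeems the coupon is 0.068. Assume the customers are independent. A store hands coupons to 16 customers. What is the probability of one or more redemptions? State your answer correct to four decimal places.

P(at least one) = 1 − P(none) = 1 − (1 − 0.068)^16
= 1 − 0.324082 = 0.675918

0.6759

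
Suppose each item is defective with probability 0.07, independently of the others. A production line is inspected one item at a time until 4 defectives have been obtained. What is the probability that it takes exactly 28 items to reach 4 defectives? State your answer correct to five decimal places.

0.01231

Y = trial on which the fourth success occurs; negative binomial, r=4, p=0.07.
P(Y=28) = C(27,3) · p^4 · (1−p)^24
= 2925 · 2.401e-05 · 0.17522 = 0.0123058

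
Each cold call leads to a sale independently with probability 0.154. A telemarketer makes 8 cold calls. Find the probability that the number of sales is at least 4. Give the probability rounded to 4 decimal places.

0.0234

X ~ Binomial(8, 0.154); P(X ≥ 4) = Σ C(8,k) p^k (1−p)^(8−k) over k:
  k=4: C(8,4)·0.154^4·0.846^4 = 0.020168
  k=5: C(8,5)·0.154^5·0.846^3 = 0.002937
  k=6: C(8,6)·0.154^6·0.846^2 = 0.000267
  k=7: C(8,7)·0.154^7·0.846^1 = 0.000014
  k=8: C(8,8)·0.154^8·0.846^0 = 0.000000
Total = 0.023387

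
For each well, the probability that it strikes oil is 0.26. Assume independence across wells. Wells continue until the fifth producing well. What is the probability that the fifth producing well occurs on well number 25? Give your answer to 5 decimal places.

0.03061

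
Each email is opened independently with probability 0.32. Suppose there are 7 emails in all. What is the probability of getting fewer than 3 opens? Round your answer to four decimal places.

X ~ Binomial(7, 0.32); P(X ≤ 2) = Σ C(7,k) p^k (1−p)^(7−k) over k:
  k=0: C(7,0)·0.32^0·0.68^7 = 0.067230
  k=1: C(7,1)·0.32^1·0.68^6 = 0.221463
  k=2: C(7,2)·0.32^2·0.68^5 = 0.312654
Total = 0.601347

0.6013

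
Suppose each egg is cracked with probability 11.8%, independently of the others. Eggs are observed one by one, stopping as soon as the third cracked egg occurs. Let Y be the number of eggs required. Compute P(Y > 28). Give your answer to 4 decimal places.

0.3422

Needing more than 28 eggs ⇔ fewer than 3 successes in the first 28. With X ~ Binomial(28, 0.118), P(Y > 28) = P(X ≤ 2).
  k=0: C(28,0)·0.118^0·0.882^28 = 0.029725
  k=1: C(28,1)·0.118^1·0.882^27 = 0.111350
  k=2: C(28,2)·0.118^2·0.882^26 = 0.201112
P(X ≤ 2) = 0.342188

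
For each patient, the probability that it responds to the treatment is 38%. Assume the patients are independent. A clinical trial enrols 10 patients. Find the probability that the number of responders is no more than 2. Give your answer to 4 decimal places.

X ~ Binomial(10, 0.38); P(X ≤ 2) = Σ C(10,k) p^k (1−p)^(10−k) over k:
  k=0: C(10,0)·0.38^0·0.62^10 = 0.008393
  k=1: C(10,1)·0.38^1·0.62^9 = 0.051441
  k=2: C(10,2)·0.38^2·0.62^8 = 0.141877
Total = 0.201711

0.2017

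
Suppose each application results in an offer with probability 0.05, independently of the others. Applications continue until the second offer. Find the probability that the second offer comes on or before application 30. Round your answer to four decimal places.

0.4465

Finishing within 30 applications ⇔ at least 2 successes in the first 30. With X ~ Binomial(30, 0.05), P(Y ≤ 30) = 1 − P(X ≤ 1).
  k=0: C(30,0)·0.05^0·0.95^30 = 0.214639
  k=1: C(30,1)·0.05^1·0.95^29 = 0.338903
1 − 0.553542 = 0.446458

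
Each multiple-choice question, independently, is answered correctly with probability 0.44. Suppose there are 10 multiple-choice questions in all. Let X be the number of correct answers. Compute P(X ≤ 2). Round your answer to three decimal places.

0.111

X ~ Binomial(10, 0.44); P(X ≤ 2) = Σ C(10,k) p^k (1−p)^(10−k) over k:
  k=0: C(10,0)·0.44^0·0.56^10 = 0.00303
  k=1: C(10,1)·0.44^1·0.56^9 = 0.02383
  k=2: C(10,2)·0.44^2·0.56^8 = 0.08426
Total = 0.11112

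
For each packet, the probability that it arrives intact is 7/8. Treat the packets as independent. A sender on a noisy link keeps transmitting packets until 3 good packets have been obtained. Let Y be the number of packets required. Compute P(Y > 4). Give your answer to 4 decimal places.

Needing more than 4 packets ⇔ fewer than 3 successes in the first 4. With X ~ Binomial(4, 0.875), P(Y > 4) = P(X ≤ 2).
  k=0: C(4,0)·0.875^0·0.125^4 = 0.000244
  k=1: C(4,1)·0.875^1·0.125^3 = 0.006836
  k=2: C(4,2)·0.875^2·0.125^2 = 0.071777
P(X ≤ 2) = 0.078857

0.0789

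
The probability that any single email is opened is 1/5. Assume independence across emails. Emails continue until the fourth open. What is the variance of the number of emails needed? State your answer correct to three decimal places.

80.000

Y = total emails until the fourth success; negative binomial with r=4, p=0.20.
Var(Y) = r(1−p)/p² = 4·0.80 / 0.20² = 80.00000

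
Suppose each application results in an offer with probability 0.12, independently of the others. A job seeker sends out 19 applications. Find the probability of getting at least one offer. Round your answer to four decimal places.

0.9119

P(at least one) = 1 − P(none) = 1 − (1 − 0.12)^19
= 1 − 0.088140 = 0.911860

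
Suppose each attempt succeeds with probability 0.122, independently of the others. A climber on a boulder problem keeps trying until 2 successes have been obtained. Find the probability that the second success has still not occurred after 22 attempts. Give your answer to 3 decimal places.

Needing more than 22 attempts ⇔ fewer than 2 successes in the first 22. With X ~ Binomial(22, 0.122), P(Y > 22) = P(X ≤ 1).
  k=0: C(22,0)·0.122^0·0.878^22 = 0.05713
  k=1: C(22,1)·0.122^1·0.878^21 = 0.17465
P(X ≤ 1) = 0.23178

0.232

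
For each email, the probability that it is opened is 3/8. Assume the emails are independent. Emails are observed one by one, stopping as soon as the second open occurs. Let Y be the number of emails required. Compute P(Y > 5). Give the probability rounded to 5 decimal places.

Needing more than 5 emails ⇔ fewer than 2 successes in the first 5. With X ~ Binomial(5, 0.375), P(Y > 5) = P(X ≤ 1).
  k=0: C(5,0)·0.375^0·0.625^5 = 0.0953674
  k=1: C(5,1)·0.375^1·0.625^4 = 0.2861023
P(X ≤ 1) = 0.3814697

0.38147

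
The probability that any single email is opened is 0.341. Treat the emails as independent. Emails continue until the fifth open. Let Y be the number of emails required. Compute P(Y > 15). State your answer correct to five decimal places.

0.37971

Needing more than 15 emails ⇔ fewer than 5 successes in the first 15. With X ~ Binomial(15, 0.341), P(Y > 15) = P(X ≤ 4).
  k=0: C(15,0)·0.341^0·0.659^15 = 0.0019199
  k=1: C(15,1)·0.341^1·0.659^14 = 0.0149019
  k=2: C(15,2)·0.341^2·0.659^13 = 0.0539770
  k=3: C(15,3)·0.341^3·0.659^12 = 0.1210318
  k=4: C(15,4)·0.341^4·0.659^11 = 0.1878840
P(X ≤ 4) = 0.3797145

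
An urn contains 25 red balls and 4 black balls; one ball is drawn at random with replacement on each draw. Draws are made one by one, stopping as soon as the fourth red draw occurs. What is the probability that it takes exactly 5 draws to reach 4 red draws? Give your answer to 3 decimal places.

0.305

Y = trial on which the fourth success occurs; negative binomial, r=4, p=0.862069.
P(Y=5) = C(4,3) · p^4 · (1−p)^1
= 4 · 0.55229 · 0.13793 = 0.30471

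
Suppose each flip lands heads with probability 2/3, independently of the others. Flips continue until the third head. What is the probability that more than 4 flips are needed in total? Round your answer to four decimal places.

Needing more than 4 flips ⇔ fewer than 3 successes in the first 4. With X ~ Binomial(4, 0.666667), P(Y > 4) = P(X ≤ 2).
  k=0: C(4,0)·0.666667^0·0.333333^4 = 0.012346
  k=1: C(4,1)·0.666667^1·0.333333^3 = 0.098765
  k=2: C(4,2)·0.666667^2·0.333333^2 = 0.296296
P(X ≤ 2) = 0.407407

0.4074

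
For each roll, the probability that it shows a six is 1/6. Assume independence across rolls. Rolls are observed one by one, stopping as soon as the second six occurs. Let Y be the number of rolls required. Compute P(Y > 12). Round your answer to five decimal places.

0.38133

Needing more than 12 rolls ⇔ fewer than 2 successes in the first 12. With X ~ Binomial(12, 0.166667), P(Y > 12) = P(X ≤ 1).
  k=0: C(12,0)·0.166667^0·0.833333^12 = 0.1121567
  k=1: C(12,1)·0.166667^1·0.833333^11 = 0.2691760
P(X ≤ 1) = 0.3813326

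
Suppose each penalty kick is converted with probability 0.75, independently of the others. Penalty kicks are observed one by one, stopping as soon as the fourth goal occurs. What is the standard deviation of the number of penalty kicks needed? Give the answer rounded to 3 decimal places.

1.333

Y = total penalty kicks until the fourth success; negative binomial with r=4, p=0.75.
SD(Y) = √[r(1−p)/p²] = √(1.77778) = 1.33333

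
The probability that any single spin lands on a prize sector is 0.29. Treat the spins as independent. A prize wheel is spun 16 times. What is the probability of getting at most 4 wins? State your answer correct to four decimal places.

X ~ Binomial(16, 0.29); P(X ≤ 4) = Σ C(16,k) p^k (1−p)^(16−k) over k:
  k=0: C(16,0)·0.29^0·0.71^16 = 0.004170
  k=1: C(16,1)·0.29^1·0.71^15 = 0.027252
  k=2: C(16,2)·0.29^2·0.71^14 = 0.083482
  k=3: C(16,3)·0.29^3·0.71^13 = 0.159126
  k=4: C(16,4)·0.29^4·0.71^12 = 0.211234
Total = 0.485264

0.4853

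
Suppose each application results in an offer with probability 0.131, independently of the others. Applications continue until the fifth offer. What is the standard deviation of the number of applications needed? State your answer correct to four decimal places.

15.9120

Y = total applications until the fifth success; negative binomial with r=5, p=0.131.
SD(Y) = √[r(1−p)/p²] = √(253.190374) = 15.911957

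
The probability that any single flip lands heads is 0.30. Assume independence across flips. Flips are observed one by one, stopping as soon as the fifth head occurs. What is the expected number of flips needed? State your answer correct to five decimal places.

16.66667

Y = total flips until the fifth success; negative binomial with r=5, p=0.30.
E[Y] = r / p = 5 / 0.30 = 16.6666667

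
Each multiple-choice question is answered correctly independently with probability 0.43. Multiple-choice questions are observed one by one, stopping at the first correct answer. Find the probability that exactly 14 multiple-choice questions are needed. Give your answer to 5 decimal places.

0.00029

Geometric (trials to first success), p = 0.43.
P(Y = 14) = (1−p)^13 · p = 0.00067046 · 0.43 = 0.0002883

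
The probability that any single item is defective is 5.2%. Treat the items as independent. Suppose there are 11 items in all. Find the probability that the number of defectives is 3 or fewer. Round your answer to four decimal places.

X ~ Binomial(11, 0.052); P(X ≤ 3) = Σ C(11,k) p^k (1−p)^(11−k) over k:
  k=0: C(11,0)·0.052^0·0.948^11 = 0.555766
  k=1: C(11,1)·0.052^1·0.948^10 = 0.335335
  k=2: C(11,2)·0.052^2·0.948^9 = 0.091970
  k=3: C(11,3)·0.052^3·0.948^8 = 0.015134
Total = 0.998205

0.9982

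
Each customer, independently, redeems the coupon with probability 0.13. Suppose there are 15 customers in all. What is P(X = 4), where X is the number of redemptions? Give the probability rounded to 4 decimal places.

X ~ Binomial(n=15, p=0.13).
P(X=4) = C(15,4) · p^4 · (1−p)^11
= 1365 · 0.00028561 · 0.21613 = 0.084259

0.0843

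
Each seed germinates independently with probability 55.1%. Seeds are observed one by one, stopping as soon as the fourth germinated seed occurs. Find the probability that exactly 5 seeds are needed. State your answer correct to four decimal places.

0.1655

Y = trial on which the fourth success occurs; negative binomial, r=4, p=0.551.
P(Y=5) = C(4,3) · p^4 · (1−p)^1
= 4 · 0.092174 · 0.449 = 0.165544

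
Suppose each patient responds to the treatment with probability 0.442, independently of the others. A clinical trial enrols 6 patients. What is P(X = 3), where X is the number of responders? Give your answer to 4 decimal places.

X ~ Binomial(n=6, p=0.442).
P(X=3) = C(6,3) · p^3 · (1−p)^3
= 20 · 0.086351 · 0.17374 = 0.300054

0.3001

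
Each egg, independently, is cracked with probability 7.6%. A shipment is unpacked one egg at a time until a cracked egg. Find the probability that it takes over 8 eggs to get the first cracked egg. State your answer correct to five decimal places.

0.53134

Y = number of eggs to the first success; geometric, p = 0.076.
P(Y > 8) = P(first 8 all fail) = (1−p)^8 = 0.5313440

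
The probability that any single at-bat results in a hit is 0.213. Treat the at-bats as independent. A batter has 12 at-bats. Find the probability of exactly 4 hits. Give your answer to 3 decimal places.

0.150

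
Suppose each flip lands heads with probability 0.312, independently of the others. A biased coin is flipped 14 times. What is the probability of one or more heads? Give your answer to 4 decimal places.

0.9947

P(at least one) = 1 − P(none) = 1 − (1 − 0.312)^14
= 1 − 0.005324 = 0.994676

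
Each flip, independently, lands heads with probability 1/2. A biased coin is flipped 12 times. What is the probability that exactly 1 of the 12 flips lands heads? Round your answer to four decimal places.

X ~ Binomial(n=12, p=0.50).
P(X=1) = C(12,1) · p^1 · (1−p)^11
= 12 · 0.5 · 0.00048828 = 0.002930

0.0029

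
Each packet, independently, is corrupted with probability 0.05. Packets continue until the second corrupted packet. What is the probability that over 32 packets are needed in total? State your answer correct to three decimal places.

Needing more than 32 packets ⇔ fewer than 2 successes in the first 32. With X ~ Binomial(32, 0.05), P(Y > 32) = P(X ≤ 1).
  k=0: C(32,0)·0.05^0·0.95^32 = 0.19371
  k=1: C(32,1)·0.05^1·0.95^31 = 0.32625
P(X ≤ 1) = 0.51996

0.520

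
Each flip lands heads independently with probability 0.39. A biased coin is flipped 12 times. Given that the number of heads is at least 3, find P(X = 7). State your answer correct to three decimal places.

0.101

X ~ Binomial(12, 0.39). Want P(X=7 | X≥3) = P(X=7) / P(X≥3).
P(X=7) = C(12,7)·0.39^7·0.61^5 = 0.09180
P(X≥3) = 1 − 0.00265 − 0.02036 − 0.07161 = 0.90537
Ratio = 0.09180 / 0.90537 = 0.10139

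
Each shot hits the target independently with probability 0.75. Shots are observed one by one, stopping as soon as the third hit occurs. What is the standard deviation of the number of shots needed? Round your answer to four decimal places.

1.1547

Y = total shots until the third success; negative binomial with r=3, p=0.75.
SD(Y) = √[r(1−p)/p²] = √(1.333333) = 1.154701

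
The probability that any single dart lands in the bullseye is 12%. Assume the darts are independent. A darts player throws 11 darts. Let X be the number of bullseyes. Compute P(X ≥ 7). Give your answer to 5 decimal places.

X ~ Binomial(11, 0.12); P(X ≥ 7) = Σ C(11,k) p^k (1−p)^(11−k) over k:
  k=7: C(11,7)·0.12^7·0.88^4 = 0.0000709
  k=8: C(11,8)·0.12^8·0.88^3 = 0.0000048
  k=9: C(11,9)·0.12^9·0.88^2 = 0.0000002
  k=10: C(11,10)·0.12^10·0.88^1 = 0.0000000
  k=11: C(11,11)·0.12^11·0.88^0 = 0.0000000
Total = 0.0000760

0.00008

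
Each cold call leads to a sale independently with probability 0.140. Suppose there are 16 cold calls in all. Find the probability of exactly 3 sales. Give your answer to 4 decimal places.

X ~ Binomial(n=16, p=0.14).
P(X=3) = C(16,3) · p^3 · (1−p)^13
= 560 · 0.002744 · 0.14076 = 0.216298

0.2163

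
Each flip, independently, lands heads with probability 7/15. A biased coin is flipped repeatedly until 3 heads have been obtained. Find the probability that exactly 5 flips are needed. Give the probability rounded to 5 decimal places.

0.17345

Y = trial on which the third success occurs; negative binomial, r=3, p=0.466667.
P(Y=5) = C(4,2) · p^3 · (1−p)^2
= 6 · 0.10163 · 0.28444 = 0.1734479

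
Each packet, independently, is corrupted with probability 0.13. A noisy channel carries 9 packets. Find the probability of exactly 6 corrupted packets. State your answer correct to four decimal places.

0.0003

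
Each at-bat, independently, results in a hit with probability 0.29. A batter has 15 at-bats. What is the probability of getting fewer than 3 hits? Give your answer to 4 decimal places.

X ~ Binomial(15, 0.29); P(X ≤ 2) = Σ C(15,k) p^k (1−p)^(15−k) over k:
  k=0: C(15,0)·0.29^0·0.71^15 = 0.005873
  k=1: C(15,1)·0.29^1·0.71^14 = 0.035984
  k=2: C(15,2)·0.29^2·0.71^13 = 0.102883
Total = 0.144740

0.1447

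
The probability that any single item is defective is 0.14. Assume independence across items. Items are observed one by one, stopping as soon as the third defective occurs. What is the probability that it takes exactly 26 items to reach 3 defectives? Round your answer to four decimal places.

0.0256

Y = trial on which the third success occurs; negative binomial, r=3, p=0.14.
P(Y=26) = C(25,2) · p^3 · (1−p)^23
= 300 · 0.002744 · 0.03115 = 0.025643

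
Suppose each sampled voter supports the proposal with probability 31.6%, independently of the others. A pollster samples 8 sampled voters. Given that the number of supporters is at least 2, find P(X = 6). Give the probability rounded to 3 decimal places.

0.017

X ~ Binomial(8, 0.316). Want P(X=6 | X≥2) = P(X=6) / P(X≥2).
P(X=6) = C(8,6)·0.316^6·0.684^2 = 0.01304
P(X≥2) = 1 − 0.04791 − 0.17708 = 0.77501
Ratio = 0.01304 / 0.77501 = 0.01683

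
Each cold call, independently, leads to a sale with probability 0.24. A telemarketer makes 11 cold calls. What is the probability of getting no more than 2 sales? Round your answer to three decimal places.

0.487

X ~ Binomial(11, 0.24); P(X ≤ 2) = Σ C(11,k) p^k (1−p)^(11−k) over k:
  k=0: C(11,0)·0.24^0·0.76^11 = 0.04886
  k=1: C(11,1)·0.24^1·0.76^10 = 0.16972
  k=2: C(11,2)·0.24^2·0.76^9 = 0.26798
Total = 0.48657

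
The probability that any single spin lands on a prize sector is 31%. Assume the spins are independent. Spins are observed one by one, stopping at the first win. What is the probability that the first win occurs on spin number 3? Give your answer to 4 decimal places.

0.1476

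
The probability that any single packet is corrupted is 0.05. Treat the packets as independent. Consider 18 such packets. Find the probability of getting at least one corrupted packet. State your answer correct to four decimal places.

0.6028

P(at least one) = 1 − P(none) = 1 − (1 − 0.05)^18
= 1 − 0.397214 = 0.602786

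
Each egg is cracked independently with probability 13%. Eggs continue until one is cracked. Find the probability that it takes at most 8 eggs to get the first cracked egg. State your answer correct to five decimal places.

Y = number of eggs to the first success; geometric, p = 0.13.
P(Y ≤ 8) = 1 − (1−p)^8 = 1 − 0.3282117 = 0.6717883

0.67179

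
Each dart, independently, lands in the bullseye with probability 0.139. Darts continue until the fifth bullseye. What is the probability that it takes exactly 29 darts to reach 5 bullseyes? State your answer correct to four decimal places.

0.0293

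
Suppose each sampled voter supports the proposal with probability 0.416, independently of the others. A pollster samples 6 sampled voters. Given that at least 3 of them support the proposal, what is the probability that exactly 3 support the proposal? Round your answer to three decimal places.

0.587

X ~ Binomial(6, 0.416). Want P(X=3 | X≥3) = P(X=3) / P(X≥3).
P(X=3) = C(6,3)·0.416^3·0.584^3 = 0.28678
P(X≥3) = 1 − 0.03967 − 0.16955 − 0.30195 = 0.48883
Ratio = 0.28678 / 0.48883 = 0.58667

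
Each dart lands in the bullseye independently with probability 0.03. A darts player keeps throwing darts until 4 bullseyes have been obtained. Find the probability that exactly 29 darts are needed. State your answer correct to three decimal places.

0.001

Y = trial on which the fourth success occurs; negative binomial, r=4, p=0.03.
P(Y=29) = C(28,3) · p^4 · (1−p)^25
= 3276 · 8.1e-07 · 0.46697 = 0.00124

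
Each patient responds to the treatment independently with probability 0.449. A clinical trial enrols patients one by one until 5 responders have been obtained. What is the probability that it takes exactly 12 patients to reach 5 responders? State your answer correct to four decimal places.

Y = trial on which the fifth success occurs; negative binomial, r=5, p=0.449.
P(Y=12) = C(11,4) · p^5 · (1−p)^7
= 330 · 0.018249 · 0.015419 = 0.092855

0.0929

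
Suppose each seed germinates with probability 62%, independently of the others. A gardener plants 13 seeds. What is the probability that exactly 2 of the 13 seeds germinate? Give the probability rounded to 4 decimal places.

X ~ Binomial(n=13, p=0.62).
P(X=2) = C(13,2) · p^2 · (1−p)^11
= 78 · 0.3844 · 2.3857e-05 = 0.000715

0.0007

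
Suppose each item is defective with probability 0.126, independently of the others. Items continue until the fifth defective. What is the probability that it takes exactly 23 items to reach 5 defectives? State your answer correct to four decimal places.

0.0206

Y = trial on which the fifth success occurs; negative binomial, r=5, p=0.126.
P(Y=23) = C(22,4) · p^5 · (1−p)^18
= 7315 · 3.1758e-05 · 0.088554 = 0.020572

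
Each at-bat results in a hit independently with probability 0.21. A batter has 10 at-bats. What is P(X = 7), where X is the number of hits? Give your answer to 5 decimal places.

0.00107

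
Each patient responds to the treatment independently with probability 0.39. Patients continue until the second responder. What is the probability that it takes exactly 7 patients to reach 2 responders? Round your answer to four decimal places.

0.0771

Y = trial on which the second success occurs; negative binomial, r=2, p=0.39.
P(Y=7) = C(6,1) · p^2 · (1−p)^5
= 6 · 0.1521 · 0.08446 = 0.077078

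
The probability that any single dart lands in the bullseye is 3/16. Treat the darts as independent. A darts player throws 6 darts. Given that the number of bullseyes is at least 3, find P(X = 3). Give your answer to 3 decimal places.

0.841

X ~ Binomial(6, 0.1875). Want P(X=3 | X≥3) = P(X=3) / P(X≥3).
P(X=3) = C(6,3)·0.1875^3·0.8125^3 = 0.07071
P(X≥3) = 1 − 0.28770 − 0.39835 − 0.22982 = 0.08413
Ratio = 0.07071 / 0.08413 = 0.84057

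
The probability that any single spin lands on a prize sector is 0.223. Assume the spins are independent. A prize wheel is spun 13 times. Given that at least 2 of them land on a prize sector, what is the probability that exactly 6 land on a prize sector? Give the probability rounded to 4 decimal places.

0.0439

X ~ Binomial(13, 0.223). Want P(X=6 | X≥2) = P(X=6) / P(X≥2).
P(X=6) = C(13,6)·0.223^6·0.777^7 = 0.036082
P(X≥2) = 1 − 0.037625 − 0.140378 = 0.821997
Ratio = 0.036082 / 0.821997 = 0.043896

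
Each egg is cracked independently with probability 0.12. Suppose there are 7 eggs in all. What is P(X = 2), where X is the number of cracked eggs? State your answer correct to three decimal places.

0.160

X ~ Binomial(n=7, p=0.12).
P(X=2) = C(7,2) · p^2 · (1−p)^5
= 21 · 0.0144 · 0.52773 = 0.15959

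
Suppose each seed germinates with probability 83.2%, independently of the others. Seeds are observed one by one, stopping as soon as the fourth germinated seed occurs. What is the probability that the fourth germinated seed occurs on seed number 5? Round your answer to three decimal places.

0.322

Y = trial on which the fourth success occurs; negative binomial, r=4, p=0.832.
P(Y=5) = C(4,3) · p^4 · (1−p)^1
= 4 · 0.47917 · 0.168 = 0.32200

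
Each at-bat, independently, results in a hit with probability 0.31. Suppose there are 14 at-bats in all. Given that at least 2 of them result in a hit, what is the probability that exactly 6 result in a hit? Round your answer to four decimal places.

0.1427

X ~ Binomial(14, 0.31). Want P(X=6 | X≥2) = P(X=6) / P(X≥2).
P(X=6) = C(14,6)·0.31^6·0.69^8 = 0.136936
P(X≥2) = 1 − 0.005545 − 0.034876 = 0.959579
Ratio = 0.136936 / 0.959579 = 0.142704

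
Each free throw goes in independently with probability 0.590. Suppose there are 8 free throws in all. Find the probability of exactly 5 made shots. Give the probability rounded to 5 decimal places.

X ~ Binomial(n=8, p=0.59).
P(X=5) = C(8,5) · p^5 · (1−p)^3
= 56 · 0.071492 · 0.068921 = 0.2759305

0.27593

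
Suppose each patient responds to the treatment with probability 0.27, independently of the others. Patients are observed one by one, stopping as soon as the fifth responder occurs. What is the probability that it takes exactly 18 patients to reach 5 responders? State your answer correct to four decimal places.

0.0571

Y = trial on which the fifth success occurs; negative binomial, r=5, p=0.27.
P(Y=18) = C(17,4) · p^5 · (1−p)^13
= 2380 · 0.0014349 · 0.016718 = 0.057094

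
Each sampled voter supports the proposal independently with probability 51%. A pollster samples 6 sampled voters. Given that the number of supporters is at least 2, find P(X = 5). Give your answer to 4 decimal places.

X ~ Binomial(6, 0.51). Want P(X=5 | X≥2) = P(X=5) / P(X≥2).
P(X=5) = C(6,5)·0.51^5·0.49^1 = 0.101437
P(X≥2) = 1 − 0.013841 − 0.086437 = 0.899721
Ratio = 0.101437 / 0.899721 = 0.112743

0.1127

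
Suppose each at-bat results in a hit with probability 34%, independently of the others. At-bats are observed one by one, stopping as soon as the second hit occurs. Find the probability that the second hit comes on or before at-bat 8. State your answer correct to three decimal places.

Finishing within 8 at-bats ⇔ at least 2 successes in the first 8. With X ~ Binomial(8, 0.34), P(Y ≤ 8) = 1 − P(X ≤ 1).
  k=0: C(8,0)·0.34^0·0.66^8 = 0.03600
  k=1: C(8,1)·0.34^1·0.66^7 = 0.14838
1 − 0.18438 = 0.81562

0.816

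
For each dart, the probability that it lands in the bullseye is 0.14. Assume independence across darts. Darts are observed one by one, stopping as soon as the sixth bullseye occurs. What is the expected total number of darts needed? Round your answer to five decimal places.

42.85714

Y = total darts until the sixth success; negative binomial with r=6, p=0.14.
E[Y] = r / p = 6 / 0.14 = 42.8571429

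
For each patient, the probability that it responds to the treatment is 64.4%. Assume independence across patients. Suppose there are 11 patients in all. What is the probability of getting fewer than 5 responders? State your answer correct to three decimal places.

0.055

X ~ Binomial(11, 0.644); P(X ≤ 4) = Σ C(11,k) p^k (1−p)^(11−k) over k:
  k=0: C(11,0)·0.644^0·0.356^11 = 0.00001
  k=1: C(11,1)·0.644^1·0.356^10 = 0.00023
  k=2: C(11,2)·0.644^2·0.356^9 = 0.00210
  k=3: C(11,3)·0.644^3·0.356^8 = 0.01137
  k=4: C(11,4)·0.644^4·0.356^7 = 0.04113
Total = 0.05484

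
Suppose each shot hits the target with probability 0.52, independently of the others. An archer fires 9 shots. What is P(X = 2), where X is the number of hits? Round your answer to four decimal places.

0.0571

X ~ Binomial(n=9, p=0.52).
P(X=2) = C(9,2) · p^2 · (1−p)^7
= 36 · 0.2704 · 0.0058707 = 0.057148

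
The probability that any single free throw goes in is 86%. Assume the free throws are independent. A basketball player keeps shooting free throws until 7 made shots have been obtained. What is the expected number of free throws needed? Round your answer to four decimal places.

Y = total free throws until the seventh success; negative binomial with r=7, p=0.86.
E[Y] = r / p = 7 / 0.86 = 8.139535

8.1395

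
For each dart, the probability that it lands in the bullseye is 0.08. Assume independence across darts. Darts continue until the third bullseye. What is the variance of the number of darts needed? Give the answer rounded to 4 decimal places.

431.2500

Y = total darts until the third success; negative binomial with r=3, p=0.08.
Var(Y) = r(1−p)/p² = 3·0.92 / 0.08² = 431.250000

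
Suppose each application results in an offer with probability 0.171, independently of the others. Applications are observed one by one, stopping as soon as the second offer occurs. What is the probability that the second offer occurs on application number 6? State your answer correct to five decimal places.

0.06905

Y = trial on which the second success occurs; negative binomial, r=2, p=0.171.
P(Y=6) = C(5,1) · p^2 · (1−p)^4
= 5 · 0.029241 · 0.4723 = 0.0690526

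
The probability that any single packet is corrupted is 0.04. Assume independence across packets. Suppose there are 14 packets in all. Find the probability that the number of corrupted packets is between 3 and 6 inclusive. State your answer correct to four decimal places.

0.0167

X ~ Binomial(14, 0.04); P(3 ≤ X ≤ 6) = Σ C(14,k) p^k (1−p)^(14−k) over k:
  k=3: C(14,3)·0.04^3·0.96^11 = 0.014868
  k=4: C(14,4)·0.04^4·0.96^10 = 0.001704
  k=5: C(14,5)·0.04^5·0.96^9 = 0.000142
  k=6: C(14,6)·0.04^6·0.96^8 = 0.000009
Total = 0.016723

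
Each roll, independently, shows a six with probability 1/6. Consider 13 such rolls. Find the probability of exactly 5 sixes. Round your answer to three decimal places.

X ~ Binomial(n=13, p=0.166667).
P(X=5) = C(13,5) · p^5 · (1−p)^8
= 1287 · 0.0001286 · 0.23257 = 0.03849

0.038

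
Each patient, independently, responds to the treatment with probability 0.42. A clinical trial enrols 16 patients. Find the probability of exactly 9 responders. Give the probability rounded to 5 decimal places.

0.10272

X ~ Binomial(n=16, p=0.42).
P(X=9) = C(16,9) · p^9 · (1−p)^7
= 11440 · 0.00040667 · 0.02208 = 0.1027225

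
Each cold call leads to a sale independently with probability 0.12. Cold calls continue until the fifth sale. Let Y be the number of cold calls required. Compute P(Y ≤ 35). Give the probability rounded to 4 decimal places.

0.4125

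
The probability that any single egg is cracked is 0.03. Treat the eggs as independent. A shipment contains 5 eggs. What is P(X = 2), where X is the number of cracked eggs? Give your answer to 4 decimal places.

0.0082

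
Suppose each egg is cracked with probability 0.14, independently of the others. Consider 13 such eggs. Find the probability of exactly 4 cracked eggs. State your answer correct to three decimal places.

0.071

X ~ Binomial(n=13, p=0.14).
P(X=4) = C(13,4) · p^4 · (1−p)^9
= 715 · 0.00038416 · 0.25733 = 0.07068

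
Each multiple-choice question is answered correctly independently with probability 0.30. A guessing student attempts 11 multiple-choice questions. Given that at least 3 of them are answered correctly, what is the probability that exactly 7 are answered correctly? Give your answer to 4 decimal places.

0.0252

X ~ Binomial(11, 0.30). Want P(X=7 | X≥3) = P(X=7) / P(X≥3).
P(X=7) = C(11,7)·0.30^7·0.70^4 = 0.017328
P(X≥3) = 1 − 0.019773 − 0.093217 − 0.199750 = 0.687260
Ratio = 0.017328 / 0.687260 = 0.025214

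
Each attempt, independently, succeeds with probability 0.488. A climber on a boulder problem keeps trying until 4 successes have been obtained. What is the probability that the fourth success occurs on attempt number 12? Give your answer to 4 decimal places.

0.0442

Y = trial on which the fourth success occurs; negative binomial, r=4, p=0.488.
P(Y=12) = C(11,3) · p^4 · (1−p)^8
= 165 · 0.056713 · 0.0047224 = 0.044190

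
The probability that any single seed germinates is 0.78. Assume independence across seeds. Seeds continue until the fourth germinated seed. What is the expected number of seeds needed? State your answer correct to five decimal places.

Y = total seeds until the fourth success; negative binomial with r=4, p=0.78.
E[Y] = r / p = 4 / 0.78 = 5.1282051

5.12821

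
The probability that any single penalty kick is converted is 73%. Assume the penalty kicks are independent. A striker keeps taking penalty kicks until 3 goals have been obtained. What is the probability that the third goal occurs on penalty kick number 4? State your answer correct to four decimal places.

0.3151

Y = trial on which the third success occurs; negative binomial, r=3, p=0.73.
P(Y=4) = C(3,2) · p^3 · (1−p)^1
= 3 · 0.38902 · 0.27 = 0.315104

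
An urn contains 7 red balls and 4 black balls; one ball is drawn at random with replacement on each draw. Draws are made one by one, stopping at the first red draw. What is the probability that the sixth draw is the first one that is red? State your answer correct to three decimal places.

0.004

Geometric (trials to first success), p = 0.636364.
P(Y = 6) = (1−p)^5 · p = 0.0063582 · 0.636364 = 0.00405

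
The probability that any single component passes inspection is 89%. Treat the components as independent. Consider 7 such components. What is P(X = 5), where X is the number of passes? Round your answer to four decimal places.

X ~ Binomial(n=7, p=0.89).
P(X=5) = C(7,5) · p^5 · (1−p)^2
= 21 · 0.55841 · 0.0121 = 0.141891

0.1419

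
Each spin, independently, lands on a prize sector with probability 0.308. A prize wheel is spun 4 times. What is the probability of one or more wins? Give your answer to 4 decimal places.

0.7707

P(at least one) = 1 − P(none) = 1 − (1 − 0.308)^4
= 1 − 0.229311 = 0.770689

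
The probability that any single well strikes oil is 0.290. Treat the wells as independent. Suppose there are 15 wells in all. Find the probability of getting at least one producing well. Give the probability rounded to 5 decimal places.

0.99413

P(at least one) = 1 − P(none) = 1 − (1 − 0.29)^15
= 1 − 0.0058732 = 0.9941268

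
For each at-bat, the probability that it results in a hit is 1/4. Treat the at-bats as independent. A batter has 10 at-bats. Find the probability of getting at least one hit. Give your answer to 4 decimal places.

0.9437

P(at least one) = 1 − P(none) = 1 − (1 − 0.25)^10
= 1 − 0.056314 = 0.943686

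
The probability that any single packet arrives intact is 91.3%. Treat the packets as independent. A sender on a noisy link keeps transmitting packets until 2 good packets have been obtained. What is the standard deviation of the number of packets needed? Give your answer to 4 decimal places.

Y = total packets until the second success; negative binomial with r=2, p=0.913.
SD(Y) = √[r(1−p)/p²] = √(0.208741) = 0.456882

0.4569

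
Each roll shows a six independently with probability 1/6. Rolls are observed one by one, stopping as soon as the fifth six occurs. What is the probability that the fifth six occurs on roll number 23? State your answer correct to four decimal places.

0.0353

Y = trial on which the fifth success occurs; negative binomial, r=5, p=0.166667.
P(Y=23) = C(22,4) · p^5 · (1−p)^18
= 7315 · 0.0001286 · 0.037561 = 0.035334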